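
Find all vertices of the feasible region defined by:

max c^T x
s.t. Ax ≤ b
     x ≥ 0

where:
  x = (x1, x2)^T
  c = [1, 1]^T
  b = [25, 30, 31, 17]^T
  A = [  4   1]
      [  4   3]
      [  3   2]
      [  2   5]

(0, 0), (6.25, 0), (6, 1), (0, 3.4)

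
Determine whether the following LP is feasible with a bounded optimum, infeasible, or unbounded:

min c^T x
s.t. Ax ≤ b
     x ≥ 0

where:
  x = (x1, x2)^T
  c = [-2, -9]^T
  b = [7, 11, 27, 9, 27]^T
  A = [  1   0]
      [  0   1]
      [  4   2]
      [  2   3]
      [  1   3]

Feasible with a bounded optimal solution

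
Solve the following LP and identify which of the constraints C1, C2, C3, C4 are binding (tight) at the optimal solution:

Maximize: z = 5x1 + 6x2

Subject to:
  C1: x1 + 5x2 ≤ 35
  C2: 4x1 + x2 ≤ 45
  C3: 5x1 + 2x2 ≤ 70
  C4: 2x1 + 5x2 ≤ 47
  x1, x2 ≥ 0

At x1 = 10, x2 = 5, compute slack b - a·x for each constraint:
  C1: 35 − 35 = 0  (binding)
  C2: 45 − 45 = 0  (binding)
  C3: 70 − 60 = 10  (slack)
  C4: 47 − 45 = 2  (slack)

Optimal: x1 = 10, x2 = 5
Binding: C1, C2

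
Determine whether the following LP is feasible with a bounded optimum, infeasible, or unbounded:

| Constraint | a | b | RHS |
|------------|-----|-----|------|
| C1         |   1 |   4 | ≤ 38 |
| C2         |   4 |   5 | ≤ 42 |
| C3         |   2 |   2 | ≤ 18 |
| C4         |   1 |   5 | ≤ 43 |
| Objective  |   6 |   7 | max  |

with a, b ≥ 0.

Feasible with a bounded optimal solution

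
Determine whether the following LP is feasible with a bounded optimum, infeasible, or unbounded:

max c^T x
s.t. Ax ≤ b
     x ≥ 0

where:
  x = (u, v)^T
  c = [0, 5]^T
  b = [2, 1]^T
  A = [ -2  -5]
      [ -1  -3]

Unbounded (objective can increase without bound)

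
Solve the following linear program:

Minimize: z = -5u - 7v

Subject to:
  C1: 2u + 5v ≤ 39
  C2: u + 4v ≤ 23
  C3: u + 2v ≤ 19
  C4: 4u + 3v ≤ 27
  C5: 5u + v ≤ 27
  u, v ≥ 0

Evaluate the objective at each vertex of the feasible region:
  z(0, 0) = 0
  z(5.4, 0) = -27
  z(4.909, 2.455) = -41.73
  z(3, 5) = -50  ←
  z(0, 5.75) = -40.25
The minimum is at u = 3, v = 5.

u = 3, v = 5, z = -50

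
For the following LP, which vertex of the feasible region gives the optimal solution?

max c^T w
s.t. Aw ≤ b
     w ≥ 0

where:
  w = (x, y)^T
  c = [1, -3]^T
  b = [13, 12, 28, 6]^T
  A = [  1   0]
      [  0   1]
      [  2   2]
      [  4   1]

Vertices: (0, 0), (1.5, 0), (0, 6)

Evaluate the objective at each vertex of the feasible region:
  z(0, 0) = 0
  z(1.5, 0) = 1.5  ←
  z(0, 6) = -18
The maximum is at x = 1.5, y = 0.

(1.5, 0)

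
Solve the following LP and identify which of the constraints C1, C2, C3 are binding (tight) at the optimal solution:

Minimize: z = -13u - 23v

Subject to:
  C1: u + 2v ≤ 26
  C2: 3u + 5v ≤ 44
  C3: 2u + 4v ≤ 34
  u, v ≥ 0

At u = 3, v = 7, compute slack b - a·x for each constraint:
  C1: 26 − 17 = 9  (slack)
  C2: 44 − 44 = 0  (binding)
  C3: 34 − 34 = 0  (binding)

Optimal: u = 3, v = 7
Binding: C2, C3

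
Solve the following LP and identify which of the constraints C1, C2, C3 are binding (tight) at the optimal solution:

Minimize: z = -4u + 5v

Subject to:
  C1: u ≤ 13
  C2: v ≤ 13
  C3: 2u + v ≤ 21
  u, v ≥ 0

At u = 10.5, v = 0, compute slack b - a·x for each constraint:
  C1: 13 − 10.5 = 2.5  (slack)
  C2: 13 − 0 = 13  (slack)
  C3: 21 − 21 = 0  (binding)

Optimal: u = 10.5, v = 0
Binding: C3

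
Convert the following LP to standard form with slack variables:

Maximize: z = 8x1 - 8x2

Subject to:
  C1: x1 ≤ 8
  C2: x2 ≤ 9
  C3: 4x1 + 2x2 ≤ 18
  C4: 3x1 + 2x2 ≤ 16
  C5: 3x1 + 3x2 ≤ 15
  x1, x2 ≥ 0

max z = 8x1 - 8x2

s.t.
  x1 + s1 = 8
  x2 + s2 = 9
  4x1 + 2x2 + s3 = 18
  3x1 + 2x2 + s4 = 16
  3x1 + 3x2 + s5 = 15
  x1, x2, s1, s2, s3, s4, s5 ≥ 0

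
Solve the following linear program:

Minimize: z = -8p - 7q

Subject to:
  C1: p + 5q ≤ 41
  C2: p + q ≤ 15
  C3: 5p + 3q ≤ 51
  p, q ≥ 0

Evaluate the objective at each vertex of the feasible region:
  z(0, 0) = 0
  z(10.2, 0) = -81.6
  z(6, 7) = -97  ←
  z(0, 8.2) = -57.4
The minimum is at p = 6, q = 7.

p = 6, q = 7, z = -97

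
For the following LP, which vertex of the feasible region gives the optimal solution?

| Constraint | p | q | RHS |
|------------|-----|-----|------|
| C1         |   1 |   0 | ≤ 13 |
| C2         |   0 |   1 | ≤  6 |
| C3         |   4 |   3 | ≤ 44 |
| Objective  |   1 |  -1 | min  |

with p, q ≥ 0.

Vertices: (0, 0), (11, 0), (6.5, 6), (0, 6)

Evaluate the objective at each vertex of the feasible region:
  z(0, 0) = 0
  z(11, 0) = 11
  z(6.5, 6) = 0.5
  z(0, 6) = -6  ←
The minimum is at p = 0, q = 6.

(0, 6)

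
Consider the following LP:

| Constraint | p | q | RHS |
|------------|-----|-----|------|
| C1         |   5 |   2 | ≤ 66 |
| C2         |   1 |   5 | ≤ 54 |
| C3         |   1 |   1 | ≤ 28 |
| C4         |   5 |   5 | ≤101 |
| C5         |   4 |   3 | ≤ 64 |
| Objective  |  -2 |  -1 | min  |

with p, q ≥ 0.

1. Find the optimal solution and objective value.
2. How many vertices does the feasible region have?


1. p = 10, q = 8, z = -28
2. 5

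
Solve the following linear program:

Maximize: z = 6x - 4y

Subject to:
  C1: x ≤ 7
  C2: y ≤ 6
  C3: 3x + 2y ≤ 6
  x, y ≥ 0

Evaluate the objective at each vertex of the feasible region:
  z(0, 0) = 0
  z(2, 0) = 12  ←
  z(0, 3) = -12
The maximum is at x = 2, y = 0.

x = 2, y = 0, z = 12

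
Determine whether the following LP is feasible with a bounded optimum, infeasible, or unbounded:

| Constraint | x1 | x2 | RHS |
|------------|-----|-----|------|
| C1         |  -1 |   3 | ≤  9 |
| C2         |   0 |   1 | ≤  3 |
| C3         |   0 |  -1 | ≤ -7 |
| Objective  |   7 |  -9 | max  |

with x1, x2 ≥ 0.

Infeasible (no feasible solution exists)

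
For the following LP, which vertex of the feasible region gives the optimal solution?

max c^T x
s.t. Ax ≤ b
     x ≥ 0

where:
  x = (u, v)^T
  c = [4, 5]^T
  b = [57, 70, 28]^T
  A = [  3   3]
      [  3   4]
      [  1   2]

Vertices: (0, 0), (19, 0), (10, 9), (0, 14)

Evaluate the objective at each vertex of the feasible region:
  z(0, 0) = 0
  z(19, 0) = 76
  z(10, 9) = 85  ←
  z(0, 14) = 70
The maximum is at u = 10, v = 9.

(10, 9)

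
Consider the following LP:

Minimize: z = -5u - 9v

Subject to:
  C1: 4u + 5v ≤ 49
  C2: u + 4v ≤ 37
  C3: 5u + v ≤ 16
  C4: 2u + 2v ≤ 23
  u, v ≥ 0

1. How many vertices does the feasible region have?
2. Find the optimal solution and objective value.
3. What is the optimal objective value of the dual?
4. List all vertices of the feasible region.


1. 5
2. u = 1, v = 9, z = -86
3. -86
4. (0, 0), (3.2, 0), (1.476, 8.619), (1, 9), (0, 9.25)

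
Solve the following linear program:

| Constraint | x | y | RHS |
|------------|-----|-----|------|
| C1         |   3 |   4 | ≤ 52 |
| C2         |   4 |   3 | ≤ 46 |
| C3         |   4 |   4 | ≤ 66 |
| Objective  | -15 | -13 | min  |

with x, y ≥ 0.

Evaluate the objective at each vertex of the feasible region:
  z(0, 0) = 0
  z(11.5, 0) = -172.5
  z(4, 10) = -190  ←
  z(0, 13) = -169
The minimum is at x = 4, y = 10.

x = 4, y = 10, z = -190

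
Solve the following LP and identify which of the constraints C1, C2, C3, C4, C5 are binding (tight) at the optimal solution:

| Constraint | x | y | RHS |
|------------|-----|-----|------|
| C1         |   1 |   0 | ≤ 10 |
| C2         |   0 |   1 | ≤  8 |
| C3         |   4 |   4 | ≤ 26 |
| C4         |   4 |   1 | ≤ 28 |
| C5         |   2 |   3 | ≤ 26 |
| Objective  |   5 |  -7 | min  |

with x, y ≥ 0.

At x = 0, y = 6.5, compute slack b - a·x for each constraint:
  C1: 10 − 0 = 10  (slack)
  C2: 8 − 6.5 = 1.5  (slack)
  C3: 26 − 26 = 0  (binding)
  C4: 28 − 6.5 = 21.5  (slack)
  C5: 26 − 19.5 = 6.5  (slack)

Optimal: x = 0, y = 6.5
Binding: C3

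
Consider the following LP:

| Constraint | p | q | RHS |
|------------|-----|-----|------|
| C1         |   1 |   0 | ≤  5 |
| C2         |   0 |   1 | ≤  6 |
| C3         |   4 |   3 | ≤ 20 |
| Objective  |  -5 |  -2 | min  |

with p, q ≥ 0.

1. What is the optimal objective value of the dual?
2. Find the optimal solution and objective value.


1. -25
2. p = 5, q = 0, z = -25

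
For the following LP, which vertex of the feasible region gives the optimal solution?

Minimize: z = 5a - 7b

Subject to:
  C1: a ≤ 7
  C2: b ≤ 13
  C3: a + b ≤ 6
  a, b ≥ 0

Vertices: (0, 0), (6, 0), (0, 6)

Evaluate the objective at each vertex of the feasible region:
  z(0, 0) = 0
  z(6, 0) = 30
  z(0, 6) = -42  ←
The minimum is at a = 0, b = 6.

(0, 6)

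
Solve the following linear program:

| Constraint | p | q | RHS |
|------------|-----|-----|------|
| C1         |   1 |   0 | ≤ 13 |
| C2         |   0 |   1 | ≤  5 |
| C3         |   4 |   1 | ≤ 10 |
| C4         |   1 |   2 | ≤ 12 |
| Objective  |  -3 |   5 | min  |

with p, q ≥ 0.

Evaluate the objective at each vertex of the feasible region:
  z(0, 0) = 0
  z(2.5, 0) = -7.5  ←
  z(1.25, 5) = 21.25
  z(0, 5) = 25
The minimum is at p = 2.5, q = 0.

p = 2.5, q = 0, z = -7.5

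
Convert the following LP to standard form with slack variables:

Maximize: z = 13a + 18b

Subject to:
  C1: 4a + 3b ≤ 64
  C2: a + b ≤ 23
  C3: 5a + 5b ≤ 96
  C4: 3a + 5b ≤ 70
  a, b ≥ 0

max z = 13a + 18b

s.t.
  4a + 3b + s1 = 64
  a + b + s2 = 23
  5a + 5b + s3 = 96
  3a + 5b + s4 = 70
  a, b, s1, s2, s3, s4 ≥ 0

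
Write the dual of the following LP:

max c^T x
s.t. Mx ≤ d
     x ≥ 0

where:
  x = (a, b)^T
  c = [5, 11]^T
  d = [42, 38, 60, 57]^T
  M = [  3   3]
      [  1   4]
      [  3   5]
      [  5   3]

Primal max cᵀx s.t. Ax ≤ b, x ≥ 0  →  Dual min bᵀy s.t. Aᵀy ≥ c, y ≥ 0.

Minimize: z = 42y1 + 38y2 + 60y3 + 57y4

Subject to:
  3y1 + y2 + 3y3 + 5y4 ≥ 5
  3y1 + 4y2 + 5y3 + 3y4 ≥ 11
  y1, y2, y3, y4 ≥ 0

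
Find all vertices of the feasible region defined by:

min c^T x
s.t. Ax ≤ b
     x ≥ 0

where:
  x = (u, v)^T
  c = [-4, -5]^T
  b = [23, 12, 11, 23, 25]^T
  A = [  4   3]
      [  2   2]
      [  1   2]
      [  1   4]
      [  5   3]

(0, 0), (5, 0), (3.5, 2.5), (1, 5), (0, 5.5)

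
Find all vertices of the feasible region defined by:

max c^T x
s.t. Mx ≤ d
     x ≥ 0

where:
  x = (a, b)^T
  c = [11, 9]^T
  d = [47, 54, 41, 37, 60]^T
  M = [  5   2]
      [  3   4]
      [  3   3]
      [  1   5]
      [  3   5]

(0, 0), (9.4, 0), (7, 6), (0, 7.4)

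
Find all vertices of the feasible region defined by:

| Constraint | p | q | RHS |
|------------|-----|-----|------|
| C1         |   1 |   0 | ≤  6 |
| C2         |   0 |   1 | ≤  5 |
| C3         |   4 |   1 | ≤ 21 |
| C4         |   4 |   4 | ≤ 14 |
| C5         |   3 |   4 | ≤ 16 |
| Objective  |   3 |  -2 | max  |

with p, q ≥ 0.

(0, 0), (3.5, 0), (0, 3.5)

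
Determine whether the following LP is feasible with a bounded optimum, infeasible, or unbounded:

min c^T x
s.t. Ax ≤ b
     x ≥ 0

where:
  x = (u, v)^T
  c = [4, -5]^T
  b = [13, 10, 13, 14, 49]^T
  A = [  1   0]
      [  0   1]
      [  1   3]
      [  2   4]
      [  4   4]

Feasible with a bounded optimal solution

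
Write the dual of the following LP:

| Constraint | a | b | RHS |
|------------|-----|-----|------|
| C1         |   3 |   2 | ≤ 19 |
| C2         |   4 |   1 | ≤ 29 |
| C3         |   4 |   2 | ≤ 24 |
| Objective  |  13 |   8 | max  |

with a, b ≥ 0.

Primal max cᵀx s.t. Ax ≤ b, x ≥ 0  →  Dual min bᵀy s.t. Aᵀy ≥ c, y ≥ 0.

Minimize: z = 19y1 + 29y2 + 24y3

Subject to:
  3y1 + 4y2 + 4y3 ≥ 13
  2y1 + y2 + 2y3 ≥ 8
  y1, y2, y3 ≥ 0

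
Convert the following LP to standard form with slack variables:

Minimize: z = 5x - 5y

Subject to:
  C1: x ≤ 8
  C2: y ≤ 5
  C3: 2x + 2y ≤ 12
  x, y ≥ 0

min z = 5x - 5y

s.t.
  x + s1 = 8
  y + s2 = 5
  2x + 2y + s3 = 12
  x, y, s1, s2, s3 ≥ 0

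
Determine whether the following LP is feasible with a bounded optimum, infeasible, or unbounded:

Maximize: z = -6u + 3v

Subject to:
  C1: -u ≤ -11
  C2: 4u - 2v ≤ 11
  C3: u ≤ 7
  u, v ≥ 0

Infeasible (no feasible solution exists)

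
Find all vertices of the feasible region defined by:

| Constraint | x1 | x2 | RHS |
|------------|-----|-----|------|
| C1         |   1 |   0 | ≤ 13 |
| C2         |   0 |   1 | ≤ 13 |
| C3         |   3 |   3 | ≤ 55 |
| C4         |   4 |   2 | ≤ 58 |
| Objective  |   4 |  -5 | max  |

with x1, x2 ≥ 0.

(0, 0), (13, 0), (13, 3), (10.67, 7.667), (5.333, 13), (0, 13)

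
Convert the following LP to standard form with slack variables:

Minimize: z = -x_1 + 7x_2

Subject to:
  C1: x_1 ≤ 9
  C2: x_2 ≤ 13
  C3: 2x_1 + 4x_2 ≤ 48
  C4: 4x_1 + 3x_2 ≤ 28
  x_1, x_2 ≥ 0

min z = -x_1 + 7x_2

s.t.
  x_1 + s1 = 9
  x_2 + s2 = 13
  2x_1 + 4x_2 + s3 = 48
  4x_1 + 3x_2 + s4 = 28
  x_1, x_2, s1, s2, s3, s4 ≥ 0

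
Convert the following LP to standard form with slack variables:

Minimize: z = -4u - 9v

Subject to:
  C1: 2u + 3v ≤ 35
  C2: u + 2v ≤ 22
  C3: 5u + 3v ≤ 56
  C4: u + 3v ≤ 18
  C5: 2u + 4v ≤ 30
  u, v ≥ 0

min z = -4u - 9v

s.t.
  2u + 3v + s1 = 35
  u + 2v + s2 = 22
  5u + 3v + s3 = 56
  u + 3v + s4 = 18
  2u + 4v + s5 = 30
  u, v, s1, s2, s3, s4, s5 ≥ 0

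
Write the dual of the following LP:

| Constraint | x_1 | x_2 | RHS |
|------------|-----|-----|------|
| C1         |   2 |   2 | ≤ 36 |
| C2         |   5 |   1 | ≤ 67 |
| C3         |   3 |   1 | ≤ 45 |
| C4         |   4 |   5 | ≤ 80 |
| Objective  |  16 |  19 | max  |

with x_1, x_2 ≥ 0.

Primal max cᵀx s.t. Ax ≤ b, x ≥ 0  →  Dual min bᵀy s.t. Aᵀy ≥ c, y ≥ 0.

Minimize: z = 36y1 + 67y2 + 45y3 + 80y4

Subject to:
  2y1 + 5y2 + 3y3 + 4y4 ≥ 16
  2y1 + y2 + y3 + 5y4 ≥ 19
  y1, y2, y3, y4 ≥ 0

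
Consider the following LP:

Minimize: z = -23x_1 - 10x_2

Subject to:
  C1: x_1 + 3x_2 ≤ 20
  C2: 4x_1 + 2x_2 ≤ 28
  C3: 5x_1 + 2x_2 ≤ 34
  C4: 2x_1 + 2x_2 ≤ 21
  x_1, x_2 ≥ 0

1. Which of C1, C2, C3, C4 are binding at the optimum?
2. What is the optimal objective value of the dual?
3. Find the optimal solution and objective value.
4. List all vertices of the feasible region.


1. C2, C3
2. -158
3. x_1 = 6, x_2 = 2, z = -158
4. (0, 0), (6.8, 0), (6, 2), (4.4, 5.2), (0, 6.667)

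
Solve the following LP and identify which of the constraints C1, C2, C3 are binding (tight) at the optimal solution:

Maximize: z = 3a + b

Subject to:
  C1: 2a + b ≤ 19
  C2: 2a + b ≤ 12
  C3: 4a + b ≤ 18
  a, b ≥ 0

At a = 3, b = 6, compute slack b - a·x for each constraint:
  C1: 19 − 12 = 7  (slack)
  C2: 12 − 12 = 0  (binding)
  C3: 18 − 18 = 0  (binding)

Optimal: a = 3, b = 6
Binding: C2, C3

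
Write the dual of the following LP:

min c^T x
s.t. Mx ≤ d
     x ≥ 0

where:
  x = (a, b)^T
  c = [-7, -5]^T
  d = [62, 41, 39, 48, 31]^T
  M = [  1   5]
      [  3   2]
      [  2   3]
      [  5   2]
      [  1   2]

Primal min cᵀx s.t. Ax ≤ b, x ≥ 0  →  Dual max −bᵀy s.t. Aᵀy ≥ −c, y ≥ 0.

Maximize: z = -62y1 - 41y2 - 39y3 - 48y4 - 31y5

Subject to:
  y1 + 3y2 + 2y3 + 5y4 + y5 ≥ 7
  5y1 + 2y2 + 3y3 + 2y4 + 2y5 ≥ 5
  y1, y2, y3, y4, y5 ≥ 0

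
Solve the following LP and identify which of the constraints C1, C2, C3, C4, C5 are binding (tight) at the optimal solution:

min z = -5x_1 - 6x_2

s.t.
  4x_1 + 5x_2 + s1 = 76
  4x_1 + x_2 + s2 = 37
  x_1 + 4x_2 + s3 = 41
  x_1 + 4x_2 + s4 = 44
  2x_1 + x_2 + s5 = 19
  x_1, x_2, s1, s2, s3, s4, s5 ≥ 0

At x_1 = 5, x_2 = 9, compute slack b - a·x for each constraint:
  C1: 76 − 65 = 11  (slack)
  C2: 37 − 29 = 8  (slack)
  C3: 41 − 41 = 0  (binding)
  C4: 44 − 41 = 3  (slack)
  C5: 19 − 19 = 0  (binding)

Optimal: x_1 = 5, x_2 = 9
Binding: C3, C5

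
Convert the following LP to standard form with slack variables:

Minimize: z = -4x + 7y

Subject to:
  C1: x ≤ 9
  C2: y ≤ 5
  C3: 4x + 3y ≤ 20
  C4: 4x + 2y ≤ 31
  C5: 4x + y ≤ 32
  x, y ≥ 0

min z = -4x + 7y

s.t.
  x + s1 = 9
  y + s2 = 5
  4x + 3y + s3 = 20
  4x + 2y + s4 = 31
  4x + y + s5 = 32
  x, y, s1, s2, s3, s4, s5 ≥ 0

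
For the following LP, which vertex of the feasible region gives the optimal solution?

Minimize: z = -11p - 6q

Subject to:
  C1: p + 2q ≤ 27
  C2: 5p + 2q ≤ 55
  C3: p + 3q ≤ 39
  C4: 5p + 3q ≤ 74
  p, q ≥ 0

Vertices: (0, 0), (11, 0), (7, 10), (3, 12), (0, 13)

Evaluate the objective at each vertex of the feasible region:
  z(0, 0) = 0
  z(11, 0) = -121
  z(7, 10) = -137  ←
  z(3, 12) = -105
  z(0, 13) = -78
The minimum is at p = 7, q = 10.

(7, 10)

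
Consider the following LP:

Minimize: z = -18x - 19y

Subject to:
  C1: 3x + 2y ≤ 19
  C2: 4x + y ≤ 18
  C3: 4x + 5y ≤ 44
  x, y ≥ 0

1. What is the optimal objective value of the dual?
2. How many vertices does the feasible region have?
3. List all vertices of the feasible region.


1. -170
2. 5
3. (0, 0), (4.5, 0), (3.4, 4.4), (1, 8), (0, 8.8)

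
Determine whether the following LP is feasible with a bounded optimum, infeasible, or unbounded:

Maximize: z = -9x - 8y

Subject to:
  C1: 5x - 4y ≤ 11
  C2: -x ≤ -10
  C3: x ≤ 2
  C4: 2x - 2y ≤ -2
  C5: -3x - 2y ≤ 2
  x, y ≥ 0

Infeasible (no feasible solution exists)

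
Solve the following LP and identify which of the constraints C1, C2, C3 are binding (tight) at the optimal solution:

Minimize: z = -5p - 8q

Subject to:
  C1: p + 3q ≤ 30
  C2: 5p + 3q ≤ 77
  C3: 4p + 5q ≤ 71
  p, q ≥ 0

At p = 9, q = 7, compute slack b - a·x for each constraint:
  C1: 30 − 30 = 0  (binding)
  C2: 77 − 66 = 11  (slack)
  C3: 71 − 71 = 0  (binding)

Optimal: p = 9, q = 7
Binding: C1, C3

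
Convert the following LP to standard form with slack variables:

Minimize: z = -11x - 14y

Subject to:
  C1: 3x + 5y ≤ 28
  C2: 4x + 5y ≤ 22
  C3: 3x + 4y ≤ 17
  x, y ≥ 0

min z = -11x - 14y

s.t.
  3x + 5y + s1 = 28
  4x + 5y + s2 = 22
  3x + 4y + s3 = 17
  x, y, s1, s2, s3 ≥ 0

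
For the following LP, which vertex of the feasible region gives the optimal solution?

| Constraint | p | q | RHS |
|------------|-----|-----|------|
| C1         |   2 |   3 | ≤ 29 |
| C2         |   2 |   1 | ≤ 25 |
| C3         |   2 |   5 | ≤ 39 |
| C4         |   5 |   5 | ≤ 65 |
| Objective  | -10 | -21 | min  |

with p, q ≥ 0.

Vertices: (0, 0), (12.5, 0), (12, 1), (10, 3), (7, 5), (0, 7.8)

Evaluate the objective at each vertex of the feasible region:
  z(0, 0) = 0
  z(12.5, 0) = -125
  z(12, 1) = -141
  z(10, 3) = -163
  z(7, 5) = -175  ←
  z(0, 7.8) = -163.8
The minimum is at p = 7, q = 5.

(7, 5)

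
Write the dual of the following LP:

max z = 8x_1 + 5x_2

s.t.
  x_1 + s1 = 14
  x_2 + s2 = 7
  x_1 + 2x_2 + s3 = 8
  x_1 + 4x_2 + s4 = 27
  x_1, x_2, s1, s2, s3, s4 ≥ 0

Primal max cᵀx s.t. Ax ≤ b, x ≥ 0  →  Dual min bᵀy s.t. Aᵀy ≥ c, y ≥ 0.

Minimize: z = 14y1 + 7y2 + 8y3 + 27y4

Subject to:
  y1 + y3 + y4 ≥ 8
  y2 + 2y3 + 4y4 ≥ 5
  y1, y2, y3, y4 ≥ 0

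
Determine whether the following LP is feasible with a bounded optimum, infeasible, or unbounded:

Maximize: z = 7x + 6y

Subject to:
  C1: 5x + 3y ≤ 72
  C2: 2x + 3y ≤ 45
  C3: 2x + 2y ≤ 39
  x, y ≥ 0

Feasible with a bounded optimal solution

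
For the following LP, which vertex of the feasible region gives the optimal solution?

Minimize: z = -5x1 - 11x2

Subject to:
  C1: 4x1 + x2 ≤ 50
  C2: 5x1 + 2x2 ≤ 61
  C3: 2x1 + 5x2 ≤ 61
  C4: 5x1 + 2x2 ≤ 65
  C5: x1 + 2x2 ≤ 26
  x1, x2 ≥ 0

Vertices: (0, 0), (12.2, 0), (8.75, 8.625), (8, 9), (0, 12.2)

Evaluate the objective at each vertex of the feasible region:
  z(0, 0) = 0
  z(12.2, 0) = -61
  z(8.75, 8.625) = -138.6
  z(8, 9) = -139  ←
  z(0, 12.2) = -134.2
The minimum is at x1 = 8, x2 = 9.

(8, 9)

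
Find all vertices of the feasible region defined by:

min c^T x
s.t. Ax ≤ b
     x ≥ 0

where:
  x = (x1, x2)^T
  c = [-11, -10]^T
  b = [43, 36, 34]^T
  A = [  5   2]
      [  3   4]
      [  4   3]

(0, 0), (8.5, 0), (4, 6), (0, 9)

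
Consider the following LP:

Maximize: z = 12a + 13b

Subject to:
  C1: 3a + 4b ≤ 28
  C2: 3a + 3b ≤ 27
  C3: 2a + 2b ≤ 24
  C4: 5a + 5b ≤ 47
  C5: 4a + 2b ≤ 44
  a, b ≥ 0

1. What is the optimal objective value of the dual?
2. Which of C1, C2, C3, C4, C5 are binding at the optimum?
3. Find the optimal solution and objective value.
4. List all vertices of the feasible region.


1. 109
2. C1, C2
3. a = 8, b = 1, z = 109
4. (0, 0), (9, 0), (8, 1), (0, 7)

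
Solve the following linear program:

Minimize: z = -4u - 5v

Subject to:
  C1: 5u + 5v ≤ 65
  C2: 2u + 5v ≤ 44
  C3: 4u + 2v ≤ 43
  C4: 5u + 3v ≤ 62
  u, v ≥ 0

Evaluate the objective at each vertex of the feasible region:
  z(0, 0) = 0
  z(10.75, 0) = -43
  z(8.5, 4.5) = -56.5
  z(7, 6) = -58  ←
  z(0, 8.8) = -44
The minimum is at u = 7, v = 6.

u = 7, v = 6, z = -58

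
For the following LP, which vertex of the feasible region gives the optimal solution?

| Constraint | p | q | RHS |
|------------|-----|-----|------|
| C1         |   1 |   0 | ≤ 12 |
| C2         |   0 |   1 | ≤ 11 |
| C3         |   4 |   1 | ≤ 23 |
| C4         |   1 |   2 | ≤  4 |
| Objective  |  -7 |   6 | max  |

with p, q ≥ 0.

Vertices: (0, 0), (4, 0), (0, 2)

Evaluate the objective at each vertex of the feasible region:
  z(0, 0) = 0
  z(4, 0) = -28
  z(0, 2) = 12  ←
The maximum is at p = 0, q = 2.

(0, 2)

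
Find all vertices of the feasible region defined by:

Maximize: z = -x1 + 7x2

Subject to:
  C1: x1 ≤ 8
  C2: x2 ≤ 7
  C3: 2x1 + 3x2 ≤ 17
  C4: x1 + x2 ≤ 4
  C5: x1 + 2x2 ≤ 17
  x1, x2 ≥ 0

(0, 0), (4, 0), (0, 4)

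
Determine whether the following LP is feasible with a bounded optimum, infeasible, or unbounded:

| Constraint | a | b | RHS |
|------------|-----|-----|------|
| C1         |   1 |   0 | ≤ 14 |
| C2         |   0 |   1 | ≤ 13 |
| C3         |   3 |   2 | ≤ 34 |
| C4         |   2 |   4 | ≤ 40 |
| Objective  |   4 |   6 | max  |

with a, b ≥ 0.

Feasible with a bounded optimal solution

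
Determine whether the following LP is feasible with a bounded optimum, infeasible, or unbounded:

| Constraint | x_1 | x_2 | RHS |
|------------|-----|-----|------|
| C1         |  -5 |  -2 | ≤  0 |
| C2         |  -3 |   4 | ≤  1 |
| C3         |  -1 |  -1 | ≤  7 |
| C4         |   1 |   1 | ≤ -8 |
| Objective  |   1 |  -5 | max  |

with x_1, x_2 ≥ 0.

Infeasible (no feasible solution exists)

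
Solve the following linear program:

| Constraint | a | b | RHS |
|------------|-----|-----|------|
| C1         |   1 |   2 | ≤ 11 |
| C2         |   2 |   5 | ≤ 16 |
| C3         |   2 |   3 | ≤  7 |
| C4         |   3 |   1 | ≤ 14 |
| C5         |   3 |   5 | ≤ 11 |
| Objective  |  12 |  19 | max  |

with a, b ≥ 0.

Evaluate the objective at each vertex of the feasible region:
  z(0, 0) = 0
  z(3.5, 0) = 42
  z(2, 1) = 43  ←
  z(0, 2.2) = 41.8
The maximum is at a = 2, b = 1.

a = 2, b = 1, z = 43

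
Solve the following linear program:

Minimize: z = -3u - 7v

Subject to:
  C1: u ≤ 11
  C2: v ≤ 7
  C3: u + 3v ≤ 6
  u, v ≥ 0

Evaluate the objective at each vertex of the feasible region:
  z(0, 0) = 0
  z(6, 0) = -18  ←
  z(0, 2) = -14
The minimum is at u = 6, v = 0.

u = 6, v = 0, z = -18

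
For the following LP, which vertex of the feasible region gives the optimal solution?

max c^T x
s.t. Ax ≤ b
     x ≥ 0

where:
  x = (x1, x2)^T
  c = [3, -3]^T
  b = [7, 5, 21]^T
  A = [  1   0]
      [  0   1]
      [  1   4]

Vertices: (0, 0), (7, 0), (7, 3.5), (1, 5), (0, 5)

Evaluate the objective at each vertex of the feasible region:
  z(0, 0) = 0
  z(7, 0) = 21  ←
  z(7, 3.5) = 10.5
  z(1, 5) = -12
  z(0, 5) = -15
The maximum is at x1 = 7, x2 = 0.

(7, 0)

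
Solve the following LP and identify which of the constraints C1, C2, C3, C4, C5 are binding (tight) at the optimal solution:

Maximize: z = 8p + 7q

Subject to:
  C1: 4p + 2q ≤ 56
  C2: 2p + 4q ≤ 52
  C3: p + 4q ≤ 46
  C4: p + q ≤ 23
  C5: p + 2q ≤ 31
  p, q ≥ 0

At p = 10, q = 8, compute slack b - a·x for each constraint:
  C1: 56 − 56 = 0  (binding)
  C2: 52 − 52 = 0  (binding)
  C3: 46 − 42 = 4  (slack)
  C4: 23 − 18 = 5  (slack)
  C5: 31 − 26 = 5  (slack)

Optimal: p = 10, q = 8
Binding: C1, C2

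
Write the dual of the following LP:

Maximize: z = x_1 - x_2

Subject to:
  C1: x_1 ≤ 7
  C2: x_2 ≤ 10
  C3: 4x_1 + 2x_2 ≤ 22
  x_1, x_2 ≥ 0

Primal max cᵀx s.t. Ax ≤ b, x ≥ 0  →  Dual min bᵀy s.t. Aᵀy ≥ c, y ≥ 0.

Minimize: z = 7y1 + 10y2 + 22y3

Subject to:
  y1 + 4y3 ≥ 1
  y2 + 2y3 ≥ -1
  y1, y2, y3 ≥ 0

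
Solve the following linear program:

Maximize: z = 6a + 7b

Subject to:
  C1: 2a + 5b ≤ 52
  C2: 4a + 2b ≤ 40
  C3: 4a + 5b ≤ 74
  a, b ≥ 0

Evaluate the objective at each vertex of the feasible region:
  z(0, 0) = 0
  z(10, 0) = 60
  z(6, 8) = 92  ←
  z(0, 10.4) = 72.8
The maximum is at a = 6, b = 8.

a = 6, b = 8, z = 92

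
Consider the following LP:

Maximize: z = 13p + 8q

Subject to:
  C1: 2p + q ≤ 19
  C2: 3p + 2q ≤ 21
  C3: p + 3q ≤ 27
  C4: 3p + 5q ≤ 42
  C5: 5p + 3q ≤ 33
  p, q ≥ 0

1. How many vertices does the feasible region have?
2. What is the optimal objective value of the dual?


1. 5
2. 87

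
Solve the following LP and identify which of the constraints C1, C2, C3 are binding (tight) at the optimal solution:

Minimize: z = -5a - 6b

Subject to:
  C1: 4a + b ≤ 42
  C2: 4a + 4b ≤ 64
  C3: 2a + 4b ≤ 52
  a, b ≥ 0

At a = 6, b = 10, compute slack b - a·x for each constraint:
  C1: 42 − 34 = 8  (slack)
  C2: 64 − 64 = 0  (binding)
  C3: 52 − 52 = 0  (binding)

Optimal: a = 6, b = 10
Binding: C2, C3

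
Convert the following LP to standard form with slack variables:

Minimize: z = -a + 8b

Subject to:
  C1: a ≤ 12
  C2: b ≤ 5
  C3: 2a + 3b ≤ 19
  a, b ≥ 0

min z = -a + 8b

s.t.
  a + s1 = 12
  b + s2 = 5
  2a + 3b + s3 = 19
  a, b, s1, s2, s3 ≥ 0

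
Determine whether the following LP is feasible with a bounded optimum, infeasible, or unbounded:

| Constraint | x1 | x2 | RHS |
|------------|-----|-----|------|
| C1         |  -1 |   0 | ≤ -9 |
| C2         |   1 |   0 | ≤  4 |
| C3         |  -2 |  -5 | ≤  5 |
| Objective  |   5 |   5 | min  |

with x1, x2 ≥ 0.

Infeasible (no feasible solution exists)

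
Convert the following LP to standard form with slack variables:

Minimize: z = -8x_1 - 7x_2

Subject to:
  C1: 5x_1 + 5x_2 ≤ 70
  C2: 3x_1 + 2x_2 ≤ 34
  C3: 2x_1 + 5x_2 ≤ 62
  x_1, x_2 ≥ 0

min z = -8x_1 - 7x_2

s.t.
  5x_1 + 5x_2 + s1 = 70
  3x_1 + 2x_2 + s2 = 34
  2x_1 + 5x_2 + s3 = 62
  x_1, x_2, s1, s2, s3 ≥ 0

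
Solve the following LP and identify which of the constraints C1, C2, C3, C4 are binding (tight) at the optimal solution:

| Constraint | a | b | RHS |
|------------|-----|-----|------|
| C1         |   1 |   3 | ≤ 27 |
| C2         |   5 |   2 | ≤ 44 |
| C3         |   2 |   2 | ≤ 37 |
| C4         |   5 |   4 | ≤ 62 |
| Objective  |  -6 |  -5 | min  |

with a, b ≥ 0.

At a = 6, b = 7, compute slack b - a·x for each constraint:
  C1: 27 − 27 = 0  (binding)
  C2: 44 − 44 = 0  (binding)
  C3: 37 − 26 = 11  (slack)
  C4: 62 − 58 = 4  (slack)

Optimal: a = 6, b = 7
Binding: C1, C2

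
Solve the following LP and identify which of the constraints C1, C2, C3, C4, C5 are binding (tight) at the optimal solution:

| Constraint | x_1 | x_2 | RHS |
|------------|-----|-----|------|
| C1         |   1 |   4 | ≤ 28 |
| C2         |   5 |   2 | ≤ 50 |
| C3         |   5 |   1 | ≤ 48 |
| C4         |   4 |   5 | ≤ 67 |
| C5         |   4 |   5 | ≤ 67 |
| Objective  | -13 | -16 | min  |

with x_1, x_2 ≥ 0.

At x_1 = 8, x_2 = 5, compute slack b - a·x for each constraint:
  C1: 28 − 28 = 0  (binding)
  C2: 50 − 50 = 0  (binding)
  C3: 48 − 45 = 3  (slack)
  C4: 67 − 57 = 10  (slack)
  C5: 67 − 57 = 10  (slack)

Optimal: x_1 = 8, x_2 = 5
Binding: C1, C2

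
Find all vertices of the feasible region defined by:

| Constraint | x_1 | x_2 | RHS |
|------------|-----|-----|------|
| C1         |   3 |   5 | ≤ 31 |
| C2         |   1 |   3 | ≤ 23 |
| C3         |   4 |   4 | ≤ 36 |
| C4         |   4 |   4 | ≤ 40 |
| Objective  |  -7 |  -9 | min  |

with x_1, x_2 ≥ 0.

(0, 0), (9, 0), (7, 2), (0, 6.2)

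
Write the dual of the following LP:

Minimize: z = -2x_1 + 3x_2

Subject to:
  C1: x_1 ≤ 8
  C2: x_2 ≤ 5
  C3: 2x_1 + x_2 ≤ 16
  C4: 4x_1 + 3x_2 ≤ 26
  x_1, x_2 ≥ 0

Primal min cᵀx s.t. Ax ≤ b, x ≥ 0  →  Dual max −bᵀy s.t. Aᵀy ≥ −c, y ≥ 0.

Maximize: z = -8y1 - 5y2 - 16y3 - 26y4

Subject to:
  y1 + 2y3 + 4y4 ≥ 2
  y2 + y3 + 3y4 ≥ -3
  y1, y2, y3, y4 ≥ 0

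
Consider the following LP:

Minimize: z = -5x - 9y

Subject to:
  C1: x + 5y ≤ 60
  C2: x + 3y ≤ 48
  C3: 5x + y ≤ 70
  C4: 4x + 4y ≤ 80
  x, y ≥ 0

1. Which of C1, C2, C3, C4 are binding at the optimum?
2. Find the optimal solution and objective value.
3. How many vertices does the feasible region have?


1. C1, C4
2. x = 10, y = 10, z = -140
3. 5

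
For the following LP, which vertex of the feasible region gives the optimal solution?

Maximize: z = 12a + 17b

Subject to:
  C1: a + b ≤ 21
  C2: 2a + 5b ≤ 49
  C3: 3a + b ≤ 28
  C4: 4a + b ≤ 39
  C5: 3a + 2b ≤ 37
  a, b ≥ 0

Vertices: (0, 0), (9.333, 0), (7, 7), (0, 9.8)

Evaluate the objective at each vertex of the feasible region:
  z(0, 0) = 0
  z(9.333, 0) = 112
  z(7, 7) = 203  ←
  z(0, 9.8) = 166.6
The maximum is at a = 7, b = 7.

(7, 7)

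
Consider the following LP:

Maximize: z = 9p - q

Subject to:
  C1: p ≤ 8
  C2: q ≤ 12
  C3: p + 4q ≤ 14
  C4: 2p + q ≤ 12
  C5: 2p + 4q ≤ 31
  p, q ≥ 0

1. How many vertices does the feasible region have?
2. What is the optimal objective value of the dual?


1. 4
2. 54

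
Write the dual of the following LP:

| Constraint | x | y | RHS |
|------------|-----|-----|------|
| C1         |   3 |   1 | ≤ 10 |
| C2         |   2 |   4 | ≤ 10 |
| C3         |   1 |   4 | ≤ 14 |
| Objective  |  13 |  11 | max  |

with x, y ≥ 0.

Primal max cᵀx s.t. Ax ≤ b, x ≥ 0  →  Dual min bᵀy s.t. Aᵀy ≥ c, y ≥ 0.

Minimize: z = 10y1 + 10y2 + 14y3

Subject to:
  3y1 + 2y2 + y3 ≥ 13
  y1 + 4y2 + 4y3 ≥ 11
  y1, y2, y3 ≥ 0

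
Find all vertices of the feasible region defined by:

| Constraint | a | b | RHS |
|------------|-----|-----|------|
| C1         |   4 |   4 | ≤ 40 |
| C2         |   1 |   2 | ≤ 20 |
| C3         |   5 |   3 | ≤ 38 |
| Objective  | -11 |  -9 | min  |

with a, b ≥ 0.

(0, 0), (7.6, 0), (4, 6), (0, 10)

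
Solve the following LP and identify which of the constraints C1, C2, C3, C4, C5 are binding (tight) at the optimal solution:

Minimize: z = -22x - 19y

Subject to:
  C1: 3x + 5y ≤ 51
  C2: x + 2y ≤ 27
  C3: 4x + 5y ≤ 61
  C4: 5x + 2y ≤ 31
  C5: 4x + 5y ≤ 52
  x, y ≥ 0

At x = 3, y = 8, compute slack b - a·x for each constraint:
  C1: 51 − 49 = 2  (slack)
  C2: 27 − 19 = 8  (slack)
  C3: 61 − 52 = 9  (slack)
  C4: 31 − 31 = 0  (binding)
  C5: 52 − 52 = 0  (binding)

Optimal: x = 3, y = 8
Binding: C4, C5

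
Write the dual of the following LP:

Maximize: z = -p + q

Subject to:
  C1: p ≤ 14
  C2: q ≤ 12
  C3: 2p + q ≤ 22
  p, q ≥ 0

Primal max cᵀx s.t. Ax ≤ b, x ≥ 0  →  Dual min bᵀy s.t. Aᵀy ≥ c, y ≥ 0.

Minimize: z = 14y1 + 12y2 + 22y3

Subject to:
  y1 + 2y3 ≥ -1
  y2 + y3 ≥ 1
  y1, y2, y3 ≥ 0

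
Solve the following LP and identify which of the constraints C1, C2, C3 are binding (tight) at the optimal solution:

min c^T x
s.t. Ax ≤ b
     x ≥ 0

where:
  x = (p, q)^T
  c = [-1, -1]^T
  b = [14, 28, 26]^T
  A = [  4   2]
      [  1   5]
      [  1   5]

At p = 1, q = 5, compute slack b - a·x for each constraint:
  C1: 14 − 14 = 0  (binding)
  C2: 28 − 26 = 2  (slack)
  C3: 26 − 26 = 0  (binding)

Optimal: p = 1, q = 5
Binding: C1, C3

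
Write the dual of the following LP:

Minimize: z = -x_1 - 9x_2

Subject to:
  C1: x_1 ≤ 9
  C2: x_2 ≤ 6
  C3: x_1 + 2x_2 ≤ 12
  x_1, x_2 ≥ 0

Primal min cᵀx s.t. Ax ≤ b, x ≥ 0  →  Dual max −bᵀy s.t. Aᵀy ≥ −c, y ≥ 0.

Maximize: z = -9y1 - 6y2 - 12y3

Subject to:
  y1 + y3 ≥ 1
  y2 + 2y3 ≥ 9
  y1, y2, y3 ≥ 0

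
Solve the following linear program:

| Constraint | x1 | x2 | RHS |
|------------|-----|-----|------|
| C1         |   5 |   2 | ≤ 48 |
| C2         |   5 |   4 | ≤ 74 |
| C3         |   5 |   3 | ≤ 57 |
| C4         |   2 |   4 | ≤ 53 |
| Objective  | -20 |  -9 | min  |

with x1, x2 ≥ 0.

Evaluate the objective at each vertex of the feasible region:
  z(0, 0) = 0
  z(9.6, 0) = -192
  z(6, 9) = -201  ←
  z(4.929, 10.79) = -195.6
  z(0, 13.25) = -119.2
The minimum is at x1 = 6, x2 = 9.

x1 = 6, x2 = 9, z = -201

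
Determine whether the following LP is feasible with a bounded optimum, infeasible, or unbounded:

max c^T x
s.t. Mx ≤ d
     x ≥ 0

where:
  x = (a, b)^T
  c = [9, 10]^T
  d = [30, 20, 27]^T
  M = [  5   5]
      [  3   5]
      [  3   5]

Feasible with a bounded optimal solution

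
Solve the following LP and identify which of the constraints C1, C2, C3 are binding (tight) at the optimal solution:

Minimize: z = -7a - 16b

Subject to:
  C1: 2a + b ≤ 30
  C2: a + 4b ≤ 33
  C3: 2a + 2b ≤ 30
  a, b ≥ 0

At a = 9, b = 6, compute slack b - a·x for each constraint:
  C1: 30 − 24 = 6  (slack)
  C2: 33 − 33 = 0  (binding)
  C3: 30 − 30 = 0  (binding)

Optimal: a = 9, b = 6
Binding: C2, C3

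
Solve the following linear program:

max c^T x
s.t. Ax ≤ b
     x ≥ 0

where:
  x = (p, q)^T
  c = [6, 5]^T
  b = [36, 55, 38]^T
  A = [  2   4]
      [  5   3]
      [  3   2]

Evaluate the objective at each vertex of the feasible region:
  z(0, 0) = 0
  z(11, 0) = 66
  z(8, 5) = 73  ←
  z(0, 9) = 45
The maximum is at p = 8, q = 5.

p = 8, q = 5, z = 73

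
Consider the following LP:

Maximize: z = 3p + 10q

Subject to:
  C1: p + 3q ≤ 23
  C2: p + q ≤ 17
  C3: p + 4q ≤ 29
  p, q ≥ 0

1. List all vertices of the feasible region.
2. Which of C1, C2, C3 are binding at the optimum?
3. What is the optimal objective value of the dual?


1. (0, 0), (17, 0), (14, 3), (5, 6), (0, 7.25)
2. C1, C3
3. 75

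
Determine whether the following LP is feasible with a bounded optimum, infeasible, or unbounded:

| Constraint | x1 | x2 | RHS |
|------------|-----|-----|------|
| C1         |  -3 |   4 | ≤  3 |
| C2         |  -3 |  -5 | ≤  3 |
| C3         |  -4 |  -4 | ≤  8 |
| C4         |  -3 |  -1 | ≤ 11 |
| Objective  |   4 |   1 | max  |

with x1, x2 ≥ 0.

Unbounded (objective can increase without bound)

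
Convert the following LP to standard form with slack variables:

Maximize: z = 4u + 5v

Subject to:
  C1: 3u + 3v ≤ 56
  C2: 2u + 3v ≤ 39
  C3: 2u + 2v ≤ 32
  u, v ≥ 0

max z = 4u + 5v

s.t.
  3u + 3v + s1 = 56
  2u + 3v + s2 = 39
  2u + 2v + s3 = 32
  u, v, s1, s2, s3 ≥ 0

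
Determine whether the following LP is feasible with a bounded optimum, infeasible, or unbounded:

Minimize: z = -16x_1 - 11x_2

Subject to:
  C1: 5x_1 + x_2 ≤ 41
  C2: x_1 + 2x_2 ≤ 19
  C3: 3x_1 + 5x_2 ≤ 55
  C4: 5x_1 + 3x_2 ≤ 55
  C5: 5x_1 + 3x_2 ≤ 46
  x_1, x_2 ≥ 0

Feasible with a bounded optimal solution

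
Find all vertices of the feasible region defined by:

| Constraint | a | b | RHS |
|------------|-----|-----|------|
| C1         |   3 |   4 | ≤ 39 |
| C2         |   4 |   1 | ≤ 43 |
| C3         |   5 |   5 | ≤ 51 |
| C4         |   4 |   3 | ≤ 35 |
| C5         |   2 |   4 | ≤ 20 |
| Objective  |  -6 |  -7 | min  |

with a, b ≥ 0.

(0, 0), (8.75, 0), (8, 1), (0, 5)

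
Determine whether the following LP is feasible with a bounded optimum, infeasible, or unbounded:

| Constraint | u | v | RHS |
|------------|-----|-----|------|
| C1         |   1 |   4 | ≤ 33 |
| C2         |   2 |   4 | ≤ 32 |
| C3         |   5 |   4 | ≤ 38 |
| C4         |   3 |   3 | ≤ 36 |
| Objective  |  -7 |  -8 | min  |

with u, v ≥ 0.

Feasible with a bounded optimal solution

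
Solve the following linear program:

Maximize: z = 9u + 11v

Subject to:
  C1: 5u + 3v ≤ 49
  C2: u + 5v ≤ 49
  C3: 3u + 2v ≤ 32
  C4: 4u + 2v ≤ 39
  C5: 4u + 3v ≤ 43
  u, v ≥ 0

Evaluate the objective at each vertex of the feasible region:
  z(0, 0) = 0
  z(9.75, 0) = 87.75
  z(9.5, 0.5) = 91
  z(6, 6.333) = 123.7
  z(4, 9) = 135  ←
  z(0, 9.8) = 107.8
The maximum is at u = 4, v = 9.

u = 4, v = 9, z = 135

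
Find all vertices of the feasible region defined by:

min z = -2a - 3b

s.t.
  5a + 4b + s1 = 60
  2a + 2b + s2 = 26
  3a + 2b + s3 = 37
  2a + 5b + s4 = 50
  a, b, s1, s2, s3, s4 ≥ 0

(0, 0), (12, 0), (8, 5), (5, 8), (0, 10)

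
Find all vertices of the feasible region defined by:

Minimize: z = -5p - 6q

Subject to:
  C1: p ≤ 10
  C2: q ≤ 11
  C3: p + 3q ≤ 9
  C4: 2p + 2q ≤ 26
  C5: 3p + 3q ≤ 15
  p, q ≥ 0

(0, 0), (5, 0), (3, 2), (0, 3)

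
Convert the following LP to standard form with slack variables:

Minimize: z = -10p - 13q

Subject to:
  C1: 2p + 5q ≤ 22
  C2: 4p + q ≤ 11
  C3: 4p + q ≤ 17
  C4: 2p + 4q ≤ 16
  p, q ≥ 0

min z = -10p - 13q

s.t.
  2p + 5q + s1 = 22
  4p + q + s2 = 11
  4p + q + s3 = 17
  2p + 4q + s4 = 16
  p, q, s1, s2, s3, s4 ≥ 0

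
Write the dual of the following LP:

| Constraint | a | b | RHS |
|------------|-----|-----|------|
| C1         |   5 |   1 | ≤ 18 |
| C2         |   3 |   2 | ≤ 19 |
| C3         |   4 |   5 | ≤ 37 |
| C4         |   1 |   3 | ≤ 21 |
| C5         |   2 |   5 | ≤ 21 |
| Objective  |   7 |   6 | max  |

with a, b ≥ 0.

Primal max cᵀx s.t. Ax ≤ b, x ≥ 0  →  Dual min bᵀy s.t. Aᵀy ≥ c, y ≥ 0.

Minimize: z = 18y1 + 19y2 + 37y3 + 21y4 + 21y5

Subject to:
  5y1 + 3y2 + 4y3 + y4 + 2y5 ≥ 7
  y1 + 2y2 + 5y3 + 3y4 + 5y5 ≥ 6
  y1, y2, y3, y4, y5 ≥ 0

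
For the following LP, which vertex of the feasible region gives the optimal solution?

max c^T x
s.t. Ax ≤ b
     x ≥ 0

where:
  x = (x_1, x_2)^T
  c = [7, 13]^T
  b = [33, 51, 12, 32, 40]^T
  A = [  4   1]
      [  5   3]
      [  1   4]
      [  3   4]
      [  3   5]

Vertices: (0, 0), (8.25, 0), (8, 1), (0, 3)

Evaluate the objective at each vertex of the feasible region:
  z(0, 0) = 0
  z(8.25, 0) = 57.75
  z(8, 1) = 69  ←
  z(0, 3) = 39
The maximum is at x_1 = 8, x_2 = 1.

(8, 1)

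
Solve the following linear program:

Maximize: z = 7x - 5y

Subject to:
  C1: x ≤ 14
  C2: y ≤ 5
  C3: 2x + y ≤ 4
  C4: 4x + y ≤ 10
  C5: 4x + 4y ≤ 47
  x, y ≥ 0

Evaluate the objective at each vertex of the feasible region:
  z(0, 0) = 0
  z(2, 0) = 14  ←
  z(0, 4) = -20
The maximum is at x = 2, y = 0.

x = 2, y = 0, z = 14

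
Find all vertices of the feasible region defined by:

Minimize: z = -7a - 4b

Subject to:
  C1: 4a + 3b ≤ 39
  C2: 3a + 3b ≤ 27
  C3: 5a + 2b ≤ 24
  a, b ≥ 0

(0, 0), (4.8, 0), (2, 7), (0, 9)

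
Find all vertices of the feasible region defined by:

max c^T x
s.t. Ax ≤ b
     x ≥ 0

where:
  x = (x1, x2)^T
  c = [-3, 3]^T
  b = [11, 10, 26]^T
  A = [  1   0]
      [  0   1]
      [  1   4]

(0, 0), (11, 0), (11, 3.75), (0, 6.5)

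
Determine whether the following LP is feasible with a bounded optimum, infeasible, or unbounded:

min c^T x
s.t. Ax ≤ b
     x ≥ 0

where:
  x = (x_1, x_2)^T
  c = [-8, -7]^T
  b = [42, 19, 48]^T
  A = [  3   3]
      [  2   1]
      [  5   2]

Feasible with a bounded optimal solution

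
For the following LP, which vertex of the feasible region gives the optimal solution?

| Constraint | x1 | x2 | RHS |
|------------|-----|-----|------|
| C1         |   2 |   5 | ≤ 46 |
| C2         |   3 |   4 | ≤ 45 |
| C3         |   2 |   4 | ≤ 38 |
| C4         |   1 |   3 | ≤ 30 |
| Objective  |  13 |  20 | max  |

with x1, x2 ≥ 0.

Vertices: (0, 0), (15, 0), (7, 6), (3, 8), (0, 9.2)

Evaluate the objective at each vertex of the feasible region:
  z(0, 0) = 0
  z(15, 0) = 195
  z(7, 6) = 211  ←
  z(3, 8) = 199
  z(0, 9.2) = 184
The maximum is at x1 = 7, x2 = 6.

(7, 6)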